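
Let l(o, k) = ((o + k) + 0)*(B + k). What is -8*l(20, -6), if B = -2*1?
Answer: 896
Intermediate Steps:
B = -2
l(o, k) = (-2 + k)*(k + o) (l(o, k) = ((o + k) + 0)*(-2 + k) = ((k + o) + 0)*(-2 + k) = (k + o)*(-2 + k) = (-2 + k)*(k + o))
-8*l(20, -6) = -8*((-6)² - 2*(-6) - 2*20 - 6*20) = -8*(36 + 12 - 40 - 120) = -8*(-112) = 896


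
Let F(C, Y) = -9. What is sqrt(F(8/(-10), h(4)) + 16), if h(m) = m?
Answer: sqrt(7) ≈ 2.6458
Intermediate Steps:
sqrt(F(8/(-10), h(4)) + 16) = sqrt(-9 + 16) = sqrt(7)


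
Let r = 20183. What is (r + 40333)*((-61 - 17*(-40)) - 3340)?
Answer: -164664036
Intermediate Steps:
(r + 40333)*((-61 - 17*(-40)) - 3340) = (20183 + 40333)*((-61 - 17*(-40)) - 3340) = 60516*((-61 + 680) - 3340) = 60516*(619 - 3340) = 60516*(-2721) = -164664036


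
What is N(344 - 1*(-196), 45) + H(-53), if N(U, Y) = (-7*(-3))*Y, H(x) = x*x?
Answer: 3754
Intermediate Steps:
H(x) = x²
N(U, Y) = 21*Y
N(344 - 1*(-196), 45) + H(-53) = 21*45 + (-53)² = 945 + 2809 = 3754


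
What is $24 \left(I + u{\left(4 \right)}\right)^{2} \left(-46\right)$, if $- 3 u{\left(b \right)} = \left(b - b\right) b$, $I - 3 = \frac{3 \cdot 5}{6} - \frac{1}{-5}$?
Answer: $- \frac{896724}{25} \approx -35869.0$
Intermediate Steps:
$I = \frac{57}{10}$ ($I = 3 - \left(- \frac{1}{5} - \frac{3 \cdot 5}{6}\right) = 3 + \left(15 \cdot \frac{1}{6} - - \frac{1}{5}\right) = 3 + \left(\frac{5}{2} + \frac{1}{5}\right) = 3 + \frac{27}{10} = \frac{57}{10} \approx 5.7$)
$u{\left(b \right)} = 0$ ($u{\left(b \right)} = - \frac{\left(b - b\right) b}{3} = - \frac{0 b}{3} = \left(- \frac{1}{3}\right) 0 = 0$)
$24 \left(I + u{\left(4 \right)}\right)^{2} \left(-46\right) = 24 \left(\frac{57}{10} + 0\right)^{2} \left(-46\right) = 24 \left(\frac{57}{10}\right)^{2} \left(-46\right) = 24 \cdot \frac{3249}{100} \left(-46\right) = \frac{19494}{25} \left(-46\right) = - \frac{896724}{25}$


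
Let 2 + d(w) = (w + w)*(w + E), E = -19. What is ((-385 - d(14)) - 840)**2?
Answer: 1172889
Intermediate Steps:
d(w) = -2 + 2*w*(-19 + w) (d(w) = -2 + (w + w)*(w - 19) = -2 + (2*w)*(-19 + w) = -2 + 2*w*(-19 + w))
((-385 - d(14)) - 840)**2 = ((-385 - (-2 - 38*14 + 2*14**2)) - 840)**2 = ((-385 - (-2 - 532 + 2*196)) - 840)**2 = ((-385 - (-2 - 532 + 392)) - 840)**2 = ((-385 - 1*(-142)) - 840)**2 = ((-385 + 142) - 840)**2 = (-243 - 840)**2 = (-1083)**2 = 1172889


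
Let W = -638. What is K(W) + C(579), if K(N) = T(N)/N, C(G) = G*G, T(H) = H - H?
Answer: 335241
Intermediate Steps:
T(H) = 0
C(G) = G**2
K(N) = 0 (K(N) = 0/N = 0)
K(W) + C(579) = 0 + 579**2 = 0 + 335241 = 335241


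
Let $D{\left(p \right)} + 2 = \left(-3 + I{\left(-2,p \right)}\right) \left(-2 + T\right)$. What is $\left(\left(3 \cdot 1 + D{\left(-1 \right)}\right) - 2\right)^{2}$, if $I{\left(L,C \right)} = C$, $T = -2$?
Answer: $225$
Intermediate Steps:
$D{\left(p \right)} = 10 - 4 p$ ($D{\left(p \right)} = -2 + \left(-3 + p\right) \left(-2 - 2\right) = -2 + \left(-3 + p\right) \left(-4\right) = -2 - \left(-12 + 4 p\right) = 10 - 4 p$)
$\left(\left(3 \cdot 1 + D{\left(-1 \right)}\right) - 2\right)^{2} = \left(\left(3 \cdot 1 + \left(10 - -4\right)\right) - 2\right)^{2} = \left(\left(3 + \left(10 + 4\right)\right) - 2\right)^{2} = \left(\left(3 + 14\right) - 2\right)^{2} = \left(17 - 2\right)^{2} = 15^{2} = 225$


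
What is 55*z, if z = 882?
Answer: 48510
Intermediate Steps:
55*z = 55*882 = 48510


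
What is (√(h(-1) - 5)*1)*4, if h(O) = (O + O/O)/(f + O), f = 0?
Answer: 4*I*√5 ≈ 8.9443*I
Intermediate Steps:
h(O) = (1 + O)/O (h(O) = (O + O/O)/(0 + O) = (O + 1)/O = (1 + O)/O)
(√(h(-1) - 5)*1)*4 = (√((1 - 1)/(-1) - 5)*1)*4 = (√(-1*0 - 5)*1)*4 = (√(0 - 5)*1)*4 = (√(-5)*1)*4 = ((I*√5)*1)*4 = (I*√5)*4 = 4*I*√5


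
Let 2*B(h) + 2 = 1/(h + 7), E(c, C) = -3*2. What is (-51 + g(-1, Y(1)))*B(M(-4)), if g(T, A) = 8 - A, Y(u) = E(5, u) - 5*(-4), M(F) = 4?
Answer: 1197/22 ≈ 54.409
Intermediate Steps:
E(c, C) = -6
Y(u) = 14 (Y(u) = -6 - 5*(-4) = -6 + 20 = 14)
B(h) = -1 + 1/(2*(7 + h)) (B(h) = -1 + 1/(2*(h + 7)) = -1 + 1/(2*(7 + h)))
(-51 + g(-1, Y(1)))*B(M(-4)) = (-51 + (8 - 1*14))*((-13/2 - 1*4)/(7 + 4)) = (-51 + (8 - 14))*((-13/2 - 4)/11) = (-51 - 6)*((1/11)*(-21/2)) = -57*(-21/22) = 1197/22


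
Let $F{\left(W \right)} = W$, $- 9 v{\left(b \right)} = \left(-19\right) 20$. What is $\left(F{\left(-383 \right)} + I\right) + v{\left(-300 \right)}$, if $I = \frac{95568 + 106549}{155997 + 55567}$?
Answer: $- \frac{647047735}{1904076} \approx -339.82$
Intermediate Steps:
$v{\left(b \right)} = \frac{380}{9}$ ($v{\left(b \right)} = - \frac{\left(-19\right) 20}{9} = \left(- \frac{1}{9}\right) \left(-380\right) = \frac{380}{9}$)
$I = \frac{202117}{211564} \approx 0.95535$
$\left(F{\left(-383 \right)} + I\right) + v{\left(-300 \right)} = \left(-383 + \frac{202117}{211564}\right) + \frac{380}{9} = - \frac{80826895}{211564} + \frac{380}{9} = - \frac{647047735}{1904076}$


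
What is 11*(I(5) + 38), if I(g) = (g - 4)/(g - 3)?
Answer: 847/2 ≈ 423.50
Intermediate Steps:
I(g) = (-4 + g)/(-3 + g)
11*(I(5) + 38) = 11*((-4 + 5)/(-3 + 5) + 38) = 11*(1/2 + 38) = 11*((½)*1 + 38) = 11*(½ + 38) = 11*(77/2) = 847/2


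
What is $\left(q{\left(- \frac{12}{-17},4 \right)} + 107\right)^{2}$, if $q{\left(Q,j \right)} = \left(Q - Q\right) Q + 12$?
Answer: $14161$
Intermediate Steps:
$q{\left(Q,j \right)} = 12$ ($q{\left(Q,j \right)} = 0 Q + 12 = 0 + 12 = 12$)
$\left(q{\left(- \frac{12}{-17},4 \right)} + 107\right)^{2} = \left(12 + 107\right)^{2} = 119^{2} = 14161$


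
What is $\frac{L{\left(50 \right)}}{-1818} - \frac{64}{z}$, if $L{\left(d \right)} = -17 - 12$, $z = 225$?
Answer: $- \frac{12203}{45450} \approx -0.26849$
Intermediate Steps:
$L{\left(d \right)} = -29$ ($L{\left(d \right)} = -17 - 12 = -29$)
$\frac{L{\left(50 \right)}}{-1818} - \frac{64}{z} = - \frac{29}{-1818} - \frac{64}{225} = \left(-29\right) \left(- \frac{1}{1818}\right) - \frac{64}{225} = \frac{29}{1818} - \frac{64}{225} = - \frac{12203}{45450}$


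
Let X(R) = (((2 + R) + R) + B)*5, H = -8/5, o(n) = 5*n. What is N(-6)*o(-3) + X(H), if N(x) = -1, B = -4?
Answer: -11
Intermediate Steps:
H = -8/5 (H = -8*⅕ = -8/5 ≈ -1.6000)
X(R) = -10 + 10*R (X(R) = (((2 + R) + R) - 4)*5 = ((2 + 2*R) - 4)*5 = (-2 + 2*R)*5 = -10 + 10*R)
N(-6)*o(-3) + X(H) = -5*(-3) + (-10 + 10*(-8/5)) = -1*(-15) + (-10 - 16) = 15 - 26 = -11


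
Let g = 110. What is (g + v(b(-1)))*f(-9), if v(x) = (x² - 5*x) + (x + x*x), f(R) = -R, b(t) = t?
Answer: 1044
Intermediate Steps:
v(x) = -4*x + 2*x² (v(x) = (x² - 5*x) + (x + x²) = -4*x + 2*x²)
(g + v(b(-1)))*f(-9) = (110 + 2*(-1)*(-2 - 1))*(-1*(-9)) = (110 + 2*(-1)*(-3))*9 = (110 + 6)*9 = 116*9 = 1044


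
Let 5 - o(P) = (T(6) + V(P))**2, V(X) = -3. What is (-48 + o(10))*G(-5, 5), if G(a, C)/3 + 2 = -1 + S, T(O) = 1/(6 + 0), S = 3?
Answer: 0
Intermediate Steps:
T(O) = 1/6
o(P) = -109/36 (o(P) = 5 - (1/6 - 3)**2 = 5 - (-17/6)**2 = 5 - 1*289/36 = 5 - 289/36 = -109/36)
G(a, C) = 0 (G(a, C) = -6 + 3*(-1 + 3) = -6 + 3*2 = -6 + 6 = 0)
(-48 + o(10))*G(-5, 5) = (-48 - 109/36)*0 = -1837/36*0 = 0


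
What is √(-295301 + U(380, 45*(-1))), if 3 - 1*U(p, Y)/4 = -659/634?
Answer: I*√29672878515/317 ≈ 543.4*I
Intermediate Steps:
U(p, Y) = 5122/317 (U(p, Y) = 12 - (-2636)/634 = 12 - 4*(-659/634) = 12 + 1318/317 = 5122/317)
√(-295301 + U(380, 45*(-1))) = √(-295301 + 5122/317) = √(-93605295/317) = I*√29672878515/317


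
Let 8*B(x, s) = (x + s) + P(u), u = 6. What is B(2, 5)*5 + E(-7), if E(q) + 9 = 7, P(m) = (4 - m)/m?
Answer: 13/6 ≈ 2.1667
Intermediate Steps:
P(m) = (4 - m)/m
B(x, s) = -1/24 + s/8 + x/8 (B(x, s) = ((x + s) + (4 - 1*6)/6)/8 = ((s + x) + (4 - 6)/6)/8 = ((s + x) + (⅙)*(-2))/8 = ((s + x) - ⅓)/8 = (-⅓ + s + x)/8 = -1/24 + s/8 + x/8)
E(q) = -2 (E(q) = -9 + 7 = -2)
B(2, 5)*5 + E(-7) = (-1/24 + (⅛)*5 + (⅛)*2)*5 - 2 = (-1/24 + 5/8 + ¼)*5 - 2 = (⅚)*5 - 2 = 25/6 - 2 = 13/6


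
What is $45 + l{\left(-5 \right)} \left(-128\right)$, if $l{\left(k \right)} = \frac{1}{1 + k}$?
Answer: $77$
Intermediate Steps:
$45 + l{\left(-5 \right)} \left(-128\right) = 45 + \frac{1}{1 - 5} \left(-128\right) = 45 + \frac{1}{-4} \left(-128\right) = 45 - -32 = 45 + 32 = 77$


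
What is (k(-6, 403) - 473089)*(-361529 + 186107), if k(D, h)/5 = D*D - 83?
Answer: 83031442728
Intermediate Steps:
k(D, h) = -415 + 5*D² (k(D, h) = 5*(D*D - 83) = 5*(D² - 83) = 5*(-83 + D²) = -415 + 5*D²)
(k(-6, 403) - 473089)*(-361529 + 186107) = ((-415 + 5*(-6)²) - 473089)*(-361529 + 186107) = ((-415 + 5*36) - 473089)*(-175422) = ((-415 + 180) - 473089)*(-175422) = (-235 - 473089)*(-175422) = -473324*(-175422) = 83031442728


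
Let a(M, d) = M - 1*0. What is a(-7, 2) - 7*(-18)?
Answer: 119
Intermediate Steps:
a(M, d) = M (a(M, d) = M + 0 = M)
a(-7, 2) - 7*(-18) = -7 - 7*(-18) = -7 + 126 = 119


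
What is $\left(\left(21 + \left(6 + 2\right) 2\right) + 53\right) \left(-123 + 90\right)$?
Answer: $-2970$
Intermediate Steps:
$\left(\left(21 + \left(6 + 2\right) 2\right) + 53\right) \left(-123 + 90\right) = \left(\left(21 + 8 \cdot 2\right) + 53\right) \left(-33\right) = \left(\left(21 + 16\right) + 53\right) \left(-33\right) = \left(37 + 53\right) \left(-33\right) = 90 \left(-33\right) = -2970$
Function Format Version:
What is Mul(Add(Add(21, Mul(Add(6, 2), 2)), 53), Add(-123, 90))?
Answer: -2970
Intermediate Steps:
Mul(Add(Add(21, Mul(Add(6, 2), 2)), 53), Add(-123, 90)) = Mul(Add(Add(21, Mul(8, 2)), 53), -33) = Mul(Add(Add(21, 16), 53), -33) = Mul(Add(37, 53), -33) = Mul(90, -33) = -2970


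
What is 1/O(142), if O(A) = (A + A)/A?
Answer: ½ ≈ 0.50000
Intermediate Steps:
O(A) = 2 (O(A) = (2*A)/A = 2)
1/O(142) = 1/2 = ½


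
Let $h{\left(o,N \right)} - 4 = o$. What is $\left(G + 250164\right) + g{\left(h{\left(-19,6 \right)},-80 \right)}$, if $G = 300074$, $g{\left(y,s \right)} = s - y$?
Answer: $550173$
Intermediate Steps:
$h{\left(o,N \right)} = 4 + o$
$\left(G + 250164\right) + g{\left(h{\left(-19,6 \right)},-80 \right)} = \left(300074 + 250164\right) - 65 = 550238 - 65 = 550173$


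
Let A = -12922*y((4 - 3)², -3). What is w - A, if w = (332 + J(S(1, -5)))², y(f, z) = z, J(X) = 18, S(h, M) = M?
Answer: 83734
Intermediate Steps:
A = 38766 (A = -12922*(-3) = 38766)
w = 122500 (w = (332 + 18)² = 350² = 122500)
w - A = 122500 - 1*38766 = 122500 - 38766 = 83734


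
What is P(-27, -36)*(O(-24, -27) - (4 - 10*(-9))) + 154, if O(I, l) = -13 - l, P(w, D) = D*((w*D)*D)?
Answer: -100776806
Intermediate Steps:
P(w, D) = w*D³ (P(w, D) = D*((D*w)*D) = D*(w*D²) = w*D³)
P(-27, -36)*(O(-24, -27) - (4 - 10*(-9))) + 154 = (-27*(-36)³)*((-13 - 1*(-27)) - (4 - 10*(-9))) + 154 = (-27*(-46656))*((-13 + 27) - (4 + 90)) + 154 = 1259712*(14 - 1*94) + 154 = 1259712*(14 - 94) + 154 = 1259712*(-80) + 154 = -100776960 + 154 = -100776806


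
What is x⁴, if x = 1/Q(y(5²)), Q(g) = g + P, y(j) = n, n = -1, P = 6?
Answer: 1/625 ≈ 0.0016000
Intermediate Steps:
y(j) = -1
Q(g) = 6 + g (Q(g) = g + 6 = 6 + g)
x = ⅕ (x = 1/(6 - 1) = 1/5 = ⅕ ≈ 0.20000)
x⁴ = (⅕)⁴ = 1/625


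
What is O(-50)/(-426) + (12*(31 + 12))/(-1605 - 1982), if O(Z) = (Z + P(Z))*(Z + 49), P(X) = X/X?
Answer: -395579/1528062 ≈ -0.25888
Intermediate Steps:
P(X) = 1
O(Z) = (1 + Z)*(49 + Z) (O(Z) = (Z + 1)*(Z + 49) = (1 + Z)*(49 + Z))
O(-50)/(-426) + (12*(31 + 12))/(-1605 - 1982) = (49 + (-50)**2 + 50*(-50))/(-426) + (12*(31 + 12))/(-1605 - 1982) = (49 + 2500 - 2500)*(-1/426) + (12*43)/(-3587) = 49*(-1/426) + 516*(-1/3587) = -49/426 - 516/3587 = -395579/1528062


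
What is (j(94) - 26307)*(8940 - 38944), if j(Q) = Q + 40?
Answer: 785294692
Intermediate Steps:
j(Q) = 40 + Q
(j(94) - 26307)*(8940 - 38944) = ((40 + 94) - 26307)*(8940 - 38944) = (134 - 26307)*(-30004) = -26173*(-30004) = 785294692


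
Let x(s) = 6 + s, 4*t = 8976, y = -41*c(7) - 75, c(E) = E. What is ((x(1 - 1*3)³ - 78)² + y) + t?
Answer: 2078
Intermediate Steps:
y = -362 (y = -41*7 - 75 = -287 - 75 = -362)
t = 2244 (t = (¼)*8976 = 2244)
((x(1 - 1*3)³ - 78)² + y) + t = (((6 + (1 - 1*3))³ - 78)² - 362) + 2244 = (((6 + (1 - 3))³ - 78)² - 362) + 2244 = (((6 - 2)³ - 78)² - 362) + 2244 = ((4³ - 78)² - 362) + 2244 = ((64 - 78)² - 362) + 2244 = ((-14)² - 362) + 2244 = (196 - 362) + 2244 = -166 + 2244 = 2078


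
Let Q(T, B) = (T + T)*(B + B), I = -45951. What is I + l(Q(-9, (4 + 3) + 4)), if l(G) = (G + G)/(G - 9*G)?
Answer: -183805/4 ≈ -45951.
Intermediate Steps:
Q(T, B) = 4*B*T (Q(T, B) = (2*T)*(2*B) = 4*B*T)
l(G) = -¼ (l(G) = (2*G)/((-8*G)) = (2*G)*(-1/(8*G)) = -¼)
I + l(Q(-9, (4 + 3) + 4)) = -45951 - ¼ = -183805/4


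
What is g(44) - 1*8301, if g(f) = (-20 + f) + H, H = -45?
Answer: -8322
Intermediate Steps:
g(f) = -65 + f (g(f) = (-20 + f) - 45 = -65 + f)
g(44) - 1*8301 = (-65 + 44) - 1*8301 = -21 - 8301 = -8322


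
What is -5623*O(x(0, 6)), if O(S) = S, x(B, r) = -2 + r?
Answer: -22492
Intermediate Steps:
-5623*O(x(0, 6)) = -5623*(-2 + 6) = -5623*4 = -22492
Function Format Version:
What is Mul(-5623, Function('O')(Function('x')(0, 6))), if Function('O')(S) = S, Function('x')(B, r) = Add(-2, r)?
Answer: -22492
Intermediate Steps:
Mul(-5623, Function('O')(Function('x')(0, 6))) = Mul(-5623, Add(-2, 6)) = Mul(-5623, 4) = -22492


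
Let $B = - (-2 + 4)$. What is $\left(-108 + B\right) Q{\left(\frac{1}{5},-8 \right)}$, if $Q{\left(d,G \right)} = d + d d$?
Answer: $- \frac{132}{5} \approx -26.4$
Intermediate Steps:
$Q{\left(d,G \right)} = d + d^{2}$
$B = -2$ ($B = \left(-1\right) 2 = -2$)
$\left(-108 + B\right) Q{\left(\frac{1}{5},-8 \right)} = \left(-108 - 2\right) \frac{1 + \frac{1}{5}}{5} = - 110 \frac{1 + \frac{1}{5}}{5} = - 110 \cdot \frac{1}{5} \cdot \frac{6}{5} = \left(-110\right) \frac{6}{25} = - \frac{132}{5}$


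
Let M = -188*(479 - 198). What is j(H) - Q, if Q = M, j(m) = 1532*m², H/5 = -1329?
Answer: 67647083128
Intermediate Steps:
H = -6645 (H = 5*(-1329) = -6645)
M = -52828 (M = -188*281 = -52828)
Q = -52828
j(H) - Q = 1532*(-6645)² - 1*(-52828) = 1532*44156025 + 52828 = 67647030300 + 52828 = 67647083128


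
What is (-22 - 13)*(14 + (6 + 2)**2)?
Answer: -2730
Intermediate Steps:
(-22 - 13)*(14 + (6 + 2)**2) = -35*(14 + 8**2) = -35*(14 + 64) = -35*78 = -2730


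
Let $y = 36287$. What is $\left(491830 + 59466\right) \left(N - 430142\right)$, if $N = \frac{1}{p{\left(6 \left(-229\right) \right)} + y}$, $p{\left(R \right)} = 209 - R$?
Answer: $- \frac{4490161904670272}{18935} \approx -2.3714 \cdot 10^{11}$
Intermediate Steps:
$N = \frac{1}{37870}$ ($N = \frac{1}{\left(209 - 6 \left(-229\right)\right) + 36287} = \frac{1}{\left(209 - -1374\right) + 36287} = \frac{1}{\left(209 + 1374\right) + 36287} = \frac{1}{1583 + 36287} = \frac{1}{37870} \approx 2.6406 \cdot 10^{-5}$)
$\left(491830 + 59466\right) \left(N - 430142\right) = \left(491830 + 59466\right) \left(\frac{1}{37870} - 430142\right) = 551296 \left(- \frac{16289477539}{37870}\right) = - \frac{4490161904670272}{18935}$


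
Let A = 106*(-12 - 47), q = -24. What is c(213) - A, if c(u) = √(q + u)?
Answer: 6254 + 3*√21 ≈ 6267.8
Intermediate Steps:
c(u) = √(-24 + u)
A = -6254 (A = 106*(-59) = -6254)
c(213) - A = √(-24 + 213) - 1*(-6254) = √189 + 6254 = 3*√21 + 6254 = 6254 + 3*√21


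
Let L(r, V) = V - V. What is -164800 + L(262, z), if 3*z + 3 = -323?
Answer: -164800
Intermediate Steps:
z = -326/3 (z = -1 + (⅓)*(-323) = -1 - 323/3 = -326/3 ≈ -108.67)
L(r, V) = 0
-164800 + L(262, z) = -164800 + 0 = -164800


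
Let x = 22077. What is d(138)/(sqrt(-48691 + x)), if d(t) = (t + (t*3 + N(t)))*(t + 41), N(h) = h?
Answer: -61755*I*sqrt(26614)/13307 ≈ -757.09*I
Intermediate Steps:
d(t) = 5*t*(41 + t) (d(t) = (t + (t*3 + t))*(t + 41) = (t + (3*t + t))*(41 + t) = (t + 4*t)*(41 + t) = (5*t)*(41 + t) = 5*t*(41 + t))
d(138)/(sqrt(-48691 + x)) = (5*138*(41 + 138))/(sqrt(-48691 + 22077)) = (5*138*179)/(sqrt(-26614)) = 123510/((I*sqrt(26614))) = 123510*(-I*sqrt(26614)/26614) = -61755*I*sqrt(26614)/13307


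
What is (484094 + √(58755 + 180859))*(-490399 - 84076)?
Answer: -278099900650 - 574475*√239614 ≈ -2.7838e+11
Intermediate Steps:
(484094 + √(58755 + 180859))*(-490399 - 84076) = (484094 + √239614)*(-574475) = -278099900650 - 574475*√239614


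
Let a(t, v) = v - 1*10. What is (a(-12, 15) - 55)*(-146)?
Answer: 7300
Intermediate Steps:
a(t, v) = -10 + v (a(t, v) = v - 10 = -10 + v)
(a(-12, 15) - 55)*(-146) = ((-10 + 15) - 55)*(-146) = (5 - 55)*(-146) = -50*(-146) = 7300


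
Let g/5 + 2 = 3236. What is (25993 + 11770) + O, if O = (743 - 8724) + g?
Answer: 45952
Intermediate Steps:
g = 16170 (g = -10 + 5*3236 = -10 + 16180 = 16170)
O = 8189 (O = (743 - 8724) + 16170 = -7981 + 16170 = 8189)
(25993 + 11770) + O = (25993 + 11770) + 8189 = 37763 + 8189 = 45952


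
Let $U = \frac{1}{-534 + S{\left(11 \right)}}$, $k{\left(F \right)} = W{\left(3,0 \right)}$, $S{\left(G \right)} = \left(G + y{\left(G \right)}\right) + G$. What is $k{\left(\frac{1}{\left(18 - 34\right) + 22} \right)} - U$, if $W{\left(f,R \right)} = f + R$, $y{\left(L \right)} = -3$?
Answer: $\frac{1546}{515} \approx 3.0019$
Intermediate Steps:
$S{\left(G \right)} = -3 + 2 G$ ($S{\left(G \right)} = \left(G - 3\right) + G = \left(-3 + G\right) + G = -3 + 2 G$)
$W{\left(f,R \right)} = R + f$
$k{\left(F \right)} = 3$ ($k{\left(F \right)} = 0 + 3 = 3$)
$U = - \frac{1}{515}$ ($U = \frac{1}{-534 + \left(-3 + 2 \cdot 11\right)} = \frac{1}{-534 + \left(-3 + 22\right)} = \frac{1}{-534 + 19} = \frac{1}{-515} = - \frac{1}{515} \approx -0.0019417$)
$k{\left(\frac{1}{\left(18 - 34\right) + 22} \right)} - U = 3 - - \frac{1}{515} = 3 + \frac{1}{515} = \frac{1546}{515}$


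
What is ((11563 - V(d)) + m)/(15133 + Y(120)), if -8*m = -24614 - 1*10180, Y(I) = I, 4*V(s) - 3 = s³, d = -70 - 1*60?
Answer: 1130323/30506 ≈ 37.052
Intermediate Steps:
d = -130 (d = -70 - 60 = -130)
V(s) = ¾ + s³/4
m = 17397/4 (m = -(-24614 - 1*10180)/8 = -(-24614 - 10180)/8 = -⅛*(-34794) = 17397/4 ≈ 4349.3)
((11563 - V(d)) + m)/(15133 + Y(120)) = ((11563 - (¾ + (¼)*(-130)³)) + 17397/4)/(15133 + 120) = ((11563 - (¾ + (¼)*(-2197000))) + 17397/4)/15253 = ((11563 - (¾ - 549250)) + 17397/4)*(1/15253) = ((11563 - 1*(-2196997/4)) + 17397/4)*(1/15253) = ((11563 + 2196997/4) + 17397/4)*(1/15253) = (2243249/4 + 17397/4)*(1/15253) = (1130323/2)*(1/15253) = 1130323/30506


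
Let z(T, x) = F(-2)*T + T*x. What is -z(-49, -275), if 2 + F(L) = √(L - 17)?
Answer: -13573 + 49*I*√19 ≈ -13573.0 + 213.59*I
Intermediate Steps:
F(L) = -2 + √(-17 + L) (F(L) = -2 + √(L - 17) = -2 + √(-17 + L))
z(T, x) = T*x + T*(-2 + I*√19) (z(T, x) = (-2 + √(-17 - 2))*T + T*x = (-2 + √(-19))*T + T*x = (-2 + I*√19)*T + T*x = T*(-2 + I*√19) + T*x = T*x + T*(-2 + I*√19))
-z(-49, -275) = -(-49)*(-2 - 275 + I*√19) = -(-49)*(-277 + I*√19) = -(13573 - 49*I*√19) = -13573 + 49*I*√19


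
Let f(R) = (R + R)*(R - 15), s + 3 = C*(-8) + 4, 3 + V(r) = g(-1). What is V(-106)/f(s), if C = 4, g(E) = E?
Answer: -1/713 ≈ -0.0014025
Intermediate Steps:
V(r) = -4 (V(r) = -3 - 1 = -4)
s = -31 (s = -3 + (4*(-8) + 4) = -3 + (-32 + 4) = -3 - 28 = -31)
f(R) = 2*R*(-15 + R) (f(R) = (2*R)*(-15 + R) = 2*R*(-15 + R))
V(-106)/f(s) = -4*(-1/(62*(-15 - 31))) = -4/(2*(-31)*(-46)) = -4/2852 = -4*1/2852 = -1/713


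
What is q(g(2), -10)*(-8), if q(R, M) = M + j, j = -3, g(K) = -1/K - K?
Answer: 104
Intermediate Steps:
g(K) = -K - 1/K
q(R, M) = -3 + M (q(R, M) = M - 3 = -3 + M)
q(g(2), -10)*(-8) = (-3 - 10)*(-8) = -13*(-8) = 104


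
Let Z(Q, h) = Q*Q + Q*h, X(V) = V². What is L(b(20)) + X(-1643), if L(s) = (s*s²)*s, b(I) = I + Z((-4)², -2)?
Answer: 3547234745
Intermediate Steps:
Z(Q, h) = Q² + Q*h
b(I) = 224 + I (b(I) = I + (-4)²*((-4)² - 2) = I + 16*(16 - 2) = I + 16*14 = I + 224 = 224 + I)
L(s) = s⁴ (L(s) = s³*s = s⁴)
L(b(20)) + X(-1643) = (224 + 20)⁴ + (-1643)² = 244⁴ + 2699449 = 3544535296 + 2699449 = 3547234745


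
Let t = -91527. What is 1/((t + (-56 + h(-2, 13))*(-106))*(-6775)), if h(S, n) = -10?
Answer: 1/572697525 ≈ 1.7461e-9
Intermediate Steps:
1/((t + (-56 + h(-2, 13))*(-106))*(-6775)) = 1/(-91527 + (-56 - 10)*(-106)*(-6775)) = -1/6775/(-91527 - 66*(-106)) = -1/6775/(-91527 + 6996) = -1/6775/(-84531) = -1/84531*(-1/6775) = 1/572697525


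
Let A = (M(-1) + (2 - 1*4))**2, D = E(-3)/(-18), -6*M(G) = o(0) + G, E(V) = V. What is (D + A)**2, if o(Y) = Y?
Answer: 16129/1296 ≈ 12.445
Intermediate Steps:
M(G) = -G/6 (M(G) = -(0 + G)/6 = -G/6)
D = 1/6 (D = -3/(-18) = -3*(-1/18) = 1/6 ≈ 0.16667)
A = 121/36 (A = (-1/6*(-1) + (2 - 1*4))**2 = (1/6 + (2 - 4))**2 = (1/6 - 2)**2 = (-11/6)**2 = 121/36 ≈ 3.3611)
(D + A)**2 = (1/6 + 121/36)**2 = (127/36)**2 = 16129/1296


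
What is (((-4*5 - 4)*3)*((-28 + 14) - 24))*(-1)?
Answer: -2736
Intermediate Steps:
(((-4*5 - 4)*3)*((-28 + 14) - 24))*(-1) = (((-20 - 4)*3)*(-14 - 24))*(-1) = (-24*3*(-38))*(-1) = -72*(-38)*(-1) = 2736*(-1) = -2736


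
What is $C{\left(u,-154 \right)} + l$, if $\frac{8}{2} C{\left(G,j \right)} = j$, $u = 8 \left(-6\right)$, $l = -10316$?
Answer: $- \frac{20709}{2} \approx -10355.0$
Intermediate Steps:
$u = -48$
$C{\left(G,j \right)} = \frac{j}{4}$
$C{\left(u,-154 \right)} + l = \frac{1}{4} \left(-154\right) - 10316 = - \frac{77}{2} - 10316 = - \frac{20709}{2}$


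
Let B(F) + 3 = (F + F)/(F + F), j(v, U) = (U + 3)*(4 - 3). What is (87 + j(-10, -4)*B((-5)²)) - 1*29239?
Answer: -29150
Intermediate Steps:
j(v, U) = 3 + U (j(v, U) = (3 + U)*1 = 3 + U)
B(F) = -2 (B(F) = -3 + (F + F)/(F + F) = -3 + (2*F)/((2*F)) = -3 + (2*F)*(1/(2*F)) = -3 + 1 = -2)
(87 + j(-10, -4)*B((-5)²)) - 1*29239 = (87 + (3 - 4)*(-2)) - 1*29239 = (87 - 1*(-2)) - 29239 = (87 + 2) - 29239 = 89 - 29239 = -29150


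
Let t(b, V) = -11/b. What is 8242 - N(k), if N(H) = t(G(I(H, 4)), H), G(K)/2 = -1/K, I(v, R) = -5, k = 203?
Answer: 16539/2 ≈ 8269.5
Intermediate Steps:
G(K) = -2/K (G(K) = 2*(-1/K) = -2/K)
N(H) = -55/2 (N(H) = -11/((-2/(-5))) = -11/((-2*(-1/5))) = -11/2/5 = -11*5/2 = -55/2)
8242 - N(k) = 8242 - 1*(-55/2) = 8242 + 55/2 = 16539/2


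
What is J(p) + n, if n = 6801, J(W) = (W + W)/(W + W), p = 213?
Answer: 6802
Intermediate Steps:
J(W) = 1 (J(W) = (2*W)/((2*W)) = (2*W)*(1/(2*W)) = 1)
J(p) + n = 1 + 6801 = 6802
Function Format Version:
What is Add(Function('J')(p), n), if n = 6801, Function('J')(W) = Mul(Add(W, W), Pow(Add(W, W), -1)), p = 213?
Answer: 6802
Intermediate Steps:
Function('J')(W) = 1 (Function('J')(W) = Mul(Mul(2, W), Pow(Mul(2, W), -1)) = Mul(Mul(2, W), Mul(Rational(1, 2), Pow(W, -1))) = 1)
Add(Function('J')(p), n) = Add(1, 6801) = 6802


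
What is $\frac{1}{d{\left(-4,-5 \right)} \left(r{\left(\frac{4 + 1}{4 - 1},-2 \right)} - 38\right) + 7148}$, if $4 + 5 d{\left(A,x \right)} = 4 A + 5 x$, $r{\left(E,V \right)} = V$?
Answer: $\frac{1}{7508} \approx 0.00013319$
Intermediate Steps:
$d{\left(A,x \right)} = - \frac{4}{5} + x + \frac{4 A}{5}$ ($d{\left(A,x \right)} = - \frac{4}{5} + \frac{4 A + 5 x}{5} = - \frac{4}{5} + \left(x + \frac{4 A}{5}\right) = - \frac{4}{5} + x + \frac{4 A}{5}$)
$\frac{1}{d{\left(-4,-5 \right)} \left(r{\left(\frac{4 + 1}{4 - 1},-2 \right)} - 38\right) + 7148} = \frac{1}{\left(- \frac{4}{5} - 5 + \frac{4}{5} \left(-4\right)\right) \left(-2 - 38\right) + 7148} = \frac{1}{\left(- \frac{4}{5} - 5 - \frac{16}{5}\right) \left(-40\right) + 7148} = \frac{1}{\left(-9\right) \left(-40\right) + 7148} = \frac{1}{360 + 7148} = \frac{1}{7508}$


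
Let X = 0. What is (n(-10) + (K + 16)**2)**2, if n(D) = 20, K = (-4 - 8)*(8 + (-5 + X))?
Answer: 176400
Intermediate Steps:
K = -36 (K = (-4 - 8)*(8 + (-5 + 0)) = -12*(8 - 5) = -12*3 = -36)
(n(-10) + (K + 16)**2)**2 = (20 + (-36 + 16)**2)**2 = (20 + (-20)**2)**2 = (20 + 400)**2 = 420**2 = 176400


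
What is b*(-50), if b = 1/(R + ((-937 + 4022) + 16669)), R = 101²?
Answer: -10/5991 ≈ -0.0016692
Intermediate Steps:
R = 10201
b = 1/29955 (b = 1/(10201 + ((-937 + 4022) + 16669)) = 1/(10201 + (3085 + 16669)) = 1/(10201 + 19754) = 1/29955 ≈ 3.3383e-5)
b*(-50) = (1/29955)*(-50) = -10/5991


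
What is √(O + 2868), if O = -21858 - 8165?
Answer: I*√27155 ≈ 164.79*I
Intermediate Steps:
O = -30023
√(O + 2868) = √(-30023 + 2868) = √(-27155) = I*√27155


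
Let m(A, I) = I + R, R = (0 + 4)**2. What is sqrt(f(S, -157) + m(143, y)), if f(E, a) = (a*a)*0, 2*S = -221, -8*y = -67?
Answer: sqrt(390)/4 ≈ 4.9371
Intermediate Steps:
y = 67/8 (y = -1/8*(-67) = 67/8 ≈ 8.3750)
S = -221/2 (S = (1/2)*(-221) = -221/2 ≈ -110.50)
R = 16 (R = 4**2 = 16)
f(E, a) = 0 (f(E, a) = a**2*0 = 0)
m(A, I) = 16 + I (m(A, I) = I + 16 = 16 + I)
sqrt(f(S, -157) + m(143, y)) = sqrt(0 + (16 + 67/8)) = sqrt(0 + 195/8) = sqrt(195/8) = sqrt(390)/4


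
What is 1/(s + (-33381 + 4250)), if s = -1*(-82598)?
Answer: 1/53467 ≈ 1.8703e-5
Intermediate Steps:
s = 82598
1/(s + (-33381 + 4250)) = 1/(82598 + (-33381 + 4250)) = 1/(82598 - 29131) = 1/53467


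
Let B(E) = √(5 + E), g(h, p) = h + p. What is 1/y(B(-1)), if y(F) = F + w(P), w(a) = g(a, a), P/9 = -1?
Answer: -1/16 ≈ -0.062500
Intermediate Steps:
P = -9 (P = 9*(-1) = -9)
w(a) = 2*a (w(a) = a + a = 2*a)
y(F) = -18 + F (y(F) = F + 2*(-9) = F - 18 = -18 + F)
1/y(B(-1)) = 1/(-18 + √(5 - 1)) = 1/(-18 + √4) = 1/(-18 + 2) = 1/(-16) = -1/16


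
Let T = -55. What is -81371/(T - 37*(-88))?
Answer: -81371/3201 ≈ -25.421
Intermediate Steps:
-81371/(T - 37*(-88)) = -81371/(-55 - 37*(-88)) = -81371/(-55 + 3256) = -81371/3201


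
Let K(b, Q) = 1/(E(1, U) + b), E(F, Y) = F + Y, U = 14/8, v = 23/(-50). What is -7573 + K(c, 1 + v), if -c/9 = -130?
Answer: -35524939/4691 ≈ -7573.0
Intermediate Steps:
v = -23/50 (v = 23*(-1/50) = -23/50 ≈ -0.46000)
U = 7/4 (U = 14*(1/8) = 7/4 ≈ 1.7500)
c = 1170 (c = -9*(-130) = 1170)
K(b, Q) = 1/(11/4 + b) (K(b, Q) = 1/((1 + 7/4) + b) = 1/(11/4 + b))
-7573 + K(c, 1 + v) = -7573 + 4/(11 + 4*1170) = -7573 + 4/(11 + 4680) = -7573 + 4/4691 = -35524939/4691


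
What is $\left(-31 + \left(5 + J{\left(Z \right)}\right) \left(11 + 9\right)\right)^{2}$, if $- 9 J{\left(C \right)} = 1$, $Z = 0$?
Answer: $\frac{361201}{81} \approx 4459.3$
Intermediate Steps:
$J{\left(C \right)} = - \frac{1}{9}$ ($J{\left(C \right)} = \left(- \frac{1}{9}\right) 1 = - \frac{1}{9}$)
$\left(-31 + \left(5 + J{\left(Z \right)}\right) \left(11 + 9\right)\right)^{2} = \left(-31 + \left(5 - \frac{1}{9}\right) \left(11 + 9\right)\right)^{2} = \left(-31 + \frac{44}{9} \cdot 20\right)^{2} = \left(-31 + \frac{880}{9}\right)^{2} = \left(\frac{601}{9}\right)^{2} = \frac{361201}{81}$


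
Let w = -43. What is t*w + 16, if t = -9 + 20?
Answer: -457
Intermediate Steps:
t = 11
t*w + 16 = 11*(-43) + 16 = -473 + 16 = -457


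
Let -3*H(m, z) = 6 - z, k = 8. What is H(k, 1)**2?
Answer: 25/9 ≈ 2.7778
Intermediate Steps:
H(m, z) = -2 + z/3 (H(m, z) = -(6 - z)/3 = -2 + z/3)
H(k, 1)**2 = (-2 + (1/3)*1)**2 = (-2 + 1/3)**2 = (-5/3)**2 = 25/9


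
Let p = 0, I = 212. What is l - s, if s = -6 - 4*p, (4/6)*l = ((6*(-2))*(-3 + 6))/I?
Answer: 609/106 ≈ 5.7453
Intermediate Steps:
l = -27/106 (l = 3*(((6*(-2))*(-3 + 6))/212)/2 = 3*(-12*3*(1/212))/2 = 3*(-36*1/212)/2 = (3/2)*(-9/53) = -27/106 ≈ -0.25472)
s = -6 (s = -6 - 4*0 = -6 + 0 = -6)
l - s = -27/106 - 1*(-6) = -27/106 + 6 = 609/106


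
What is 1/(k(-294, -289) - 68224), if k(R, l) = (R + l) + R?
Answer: -1/69101 ≈ -1.4472e-5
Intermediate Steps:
k(R, l) = l + 2*R
1/(k(-294, -289) - 68224) = 1/((-289 + 2*(-294)) - 68224) = 1/((-289 - 588) - 68224) = 1/(-877 - 68224) = 1/(-69101) = -1/69101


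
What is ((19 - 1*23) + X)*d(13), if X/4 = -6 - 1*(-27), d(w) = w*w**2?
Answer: 175760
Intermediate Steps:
d(w) = w**3
X = 84 (X = 4*(-6 - 1*(-27)) = 4*(-6 + 27) = 4*21 = 84)
((19 - 1*23) + X)*d(13) = ((19 - 1*23) + 84)*13**3 = ((19 - 23) + 84)*2197 = (-4 + 84)*2197 = 80*2197 = 175760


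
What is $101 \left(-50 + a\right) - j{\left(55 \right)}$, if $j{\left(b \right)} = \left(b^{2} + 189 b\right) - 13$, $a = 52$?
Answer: $-13205$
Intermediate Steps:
$j{\left(b \right)} = -13 + b^{2} + 189 b$
$101 \left(-50 + a\right) - j{\left(55 \right)} = 101 \left(-50 + 52\right) - \left(-13 + 55^{2} + 189 \cdot 55\right) = 101 \cdot 2 - \left(-13 + 3025 + 10395\right) = 202 - 13407 = -13205$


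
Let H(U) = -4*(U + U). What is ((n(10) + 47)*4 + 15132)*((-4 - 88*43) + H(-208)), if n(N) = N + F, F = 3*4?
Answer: -32726592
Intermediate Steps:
H(U) = -8*U
F = 12
n(N) = 12 + N (n(N) = N + 12 = 12 + N)
((n(10) + 47)*4 + 15132)*((-4 - 88*43) + H(-208)) = (((12 + 10) + 47)*4 + 15132)*((-4 - 88*43) - 8*(-208)) = ((22 + 47)*4 + 15132)*((-4 - 3784) + 1664) = (69*4 + 15132)*(-3788 + 1664) = (276 + 15132)*(-2124) = 15408*(-2124) = -32726592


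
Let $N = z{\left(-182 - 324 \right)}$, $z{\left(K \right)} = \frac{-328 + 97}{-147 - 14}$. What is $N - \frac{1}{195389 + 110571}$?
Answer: $\frac{10096657}{7037080} \approx 1.4348$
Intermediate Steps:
$z{\left(K \right)} = \frac{33}{23}$ ($z{\left(K \right)} = - \frac{231}{-161} = \left(-231\right) \left(- \frac{1}{161}\right) = \frac{33}{23}$)
$N = \frac{33}{23} \approx 1.4348$
$N - \frac{1}{195389 + 110571} = \frac{33}{23} - \frac{1}{195389 + 110571} = \frac{33}{23} - \frac{1}{305960} = \frac{10096657}{7037080}$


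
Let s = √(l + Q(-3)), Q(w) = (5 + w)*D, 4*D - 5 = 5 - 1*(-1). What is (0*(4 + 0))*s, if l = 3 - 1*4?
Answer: 0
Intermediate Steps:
D = 11/4 (D = 5/4 + (5 - 1*(-1))/4 = 5/4 + (5 + 1)/4 = 5/4 + (¼)*6 = 5/4 + 3/2 = 11/4 ≈ 2.7500)
Q(w) = 55/4 + 11*w/4 (Q(w) = (5 + w)*(11/4) = 55/4 + 11*w/4)
l = -1 (l = 3 - 4 = -1)
s = 3*√2/2 (s = √(-1 + (55/4 + (11/4)*(-3))) = √(-1 + (55/4 - 33/4)) = √(-1 + 11/2) = √(9/2) = 3*√2/2 ≈ 2.1213)
(0*(4 + 0))*s = (0*(4 + 0))*(3*√2/2) = (0*4)*(3*√2/2) = 0*(3*√2/2) = 0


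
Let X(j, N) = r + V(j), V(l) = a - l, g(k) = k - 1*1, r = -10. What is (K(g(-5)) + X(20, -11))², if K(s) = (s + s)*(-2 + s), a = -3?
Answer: 3969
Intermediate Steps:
g(k) = -1 + k (g(k) = k - 1 = -1 + k)
K(s) = 2*s*(-2 + s) (K(s) = (2*s)*(-2 + s) = 2*s*(-2 + s))
V(l) = -3 - l
X(j, N) = -13 - j (X(j, N) = -10 + (-3 - j) = -13 - j)
(K(g(-5)) + X(20, -11))² = (2*(-1 - 5)*(-2 + (-1 - 5)) + (-13 - 1*20))² = (2*(-6)*(-2 - 6) + (-13 - 20))² = (2*(-6)*(-8) - 33)² = (96 - 33)² = 63² = 3969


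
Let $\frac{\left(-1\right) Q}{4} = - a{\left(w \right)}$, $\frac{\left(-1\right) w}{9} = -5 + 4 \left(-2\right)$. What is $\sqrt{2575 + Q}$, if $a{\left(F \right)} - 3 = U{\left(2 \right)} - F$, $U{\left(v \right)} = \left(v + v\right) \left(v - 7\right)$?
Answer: $\sqrt{2039} \approx 45.155$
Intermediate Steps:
$U{\left(v \right)} = 2 v \left(-7 + v\right)$
$w = 117$ ($w = - 9 \left(-5 + 4 \left(-2\right)\right) = - 9 \left(-5 - 8\right) = \left(-9\right) \left(-13\right) = 117$)
$a{\left(F \right)} = -17 - F$ ($a{\left(F \right)} = 3 - \left(F - 4 \left(-7 + 2\right)\right) = 3 - \left(20 + F\right) = -17 - F$)
$Q = -536$ ($Q = - 4 \left(- (-17 - 117)\right) = - 4 \left(\left(-1\right) \left(-134\right)\right) = \left(-4\right) 134 = -536$)
$\sqrt{2575 + Q} = \sqrt{2575 - 536} = \sqrt{2039}$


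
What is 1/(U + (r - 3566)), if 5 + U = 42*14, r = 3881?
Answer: 1/898 ≈ 0.0011136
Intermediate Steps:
U = 583 (U = -5 + 42*14 = -5 + 588 = 583)
1/(U + (r - 3566)) = 1/(583 + (3881 - 3566)) = 1/(583 + 315) = 1/898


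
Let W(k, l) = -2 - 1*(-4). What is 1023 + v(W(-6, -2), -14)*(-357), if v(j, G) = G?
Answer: 6021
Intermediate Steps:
W(k, l) = 2 (W(k, l) = -2 + 4 = 2)
1023 + v(W(-6, -2), -14)*(-357) = 1023 - 14*(-357) = 1023 + 4998 = 6021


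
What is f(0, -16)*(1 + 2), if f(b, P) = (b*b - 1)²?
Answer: 3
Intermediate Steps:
f(b, P) = (-1 + b²)² (f(b, P) = (b² - 1)² = (-1 + b²)²)
f(0, -16)*(1 + 2) = (-1 + 0²)²*(1 + 2) = (-1 + 0)²*3 = (-1)²*3 = 1*3 = 3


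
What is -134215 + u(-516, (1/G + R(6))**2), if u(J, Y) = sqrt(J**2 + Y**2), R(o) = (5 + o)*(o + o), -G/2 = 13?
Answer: -134215 + sqrt(138696029642977)/676 ≈ -1.1679e+5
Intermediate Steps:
G = -26 (G = -2*13 = -26)
R(o) = 2*o*(5 + o) (R(o) = (5 + o)*(2*o) = 2*o*(5 + o))
-134215 + u(-516, (1/G + R(6))**2) = -134215 + sqrt((-516)**2 + ((1/(-26) + 2*6*(5 + 6))**2)**2) = -134215 + sqrt(266256 + ((-1/26 + 2*6*11)**2)**2) = -134215 + sqrt(266256 + ((-1/26 + 132)**2)**2) = -134215 + sqrt(266256 + ((3431/26)**2)**2) = -134215 + sqrt(266256 + (11771761/676)**2) = -134215 + sqrt(266256 + 138574357041121/456976) = -134215 + sqrt(138696029642977/456976) = -134215 + sqrt(138696029642977)/676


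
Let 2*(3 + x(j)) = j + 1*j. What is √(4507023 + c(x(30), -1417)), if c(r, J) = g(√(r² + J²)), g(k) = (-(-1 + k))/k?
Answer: √(18183788798565406328 + 2008618*√2008618)/2008618 ≈ 2123.0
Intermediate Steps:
x(j) = -3 + j (x(j) = -3 + (j + 1*j)/2 = -3 + (j + j)/2 = -3 + (2*j)/2 = -3 + j)
g(k) = (1 - k)/k
c(r, J) = (1 - √(J² + r²))/√(J² + r²) (c(r, J) = (1 - √(r² + J²))/(√(r² + J²)) = (1 - √(J² + r²))/(√(J² + r²)) = (1 - √(J² + r²))/√(J² + r²))
√(4507023 + c(x(30), -1417)) = √(4507023 + (-1 + ((-1417)² + (-3 + 30)²)^(-½))) = √(4507023 + (-1 + (2007889 + 27²)^(-½))) = √(4507023 + (-1 + (2007889 + 729)^(-½))) = √(4507023 + (-1 + 2008618^(-½))) = √(4507023 + (-1 + √2008618/2008618)) = √(4507022 + √2008618/2008618)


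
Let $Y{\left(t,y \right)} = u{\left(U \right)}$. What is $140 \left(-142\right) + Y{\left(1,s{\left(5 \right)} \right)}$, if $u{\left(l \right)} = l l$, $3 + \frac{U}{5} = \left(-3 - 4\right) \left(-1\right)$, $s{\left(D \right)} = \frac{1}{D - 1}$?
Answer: $-19480$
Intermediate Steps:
$s{\left(D \right)} = \frac{1}{-1 + D}$
$U = 20$ ($U = -15 + 5 \left(-3 - 4\right) \left(-1\right) = -15 + 5 \left(\left(-7\right) \left(-1\right)\right) = -15 + 5 \cdot 7 = -15 + 35 = 20$)
$u{\left(l \right)} = l^{2}$
$Y{\left(t,y \right)} = 400$ ($Y{\left(t,y \right)} = 20^{2} = 400$)
$140 \left(-142\right) + Y{\left(1,s{\left(5 \right)} \right)} = 140 \left(-142\right) + 400 = -19880 + 400 = -19480$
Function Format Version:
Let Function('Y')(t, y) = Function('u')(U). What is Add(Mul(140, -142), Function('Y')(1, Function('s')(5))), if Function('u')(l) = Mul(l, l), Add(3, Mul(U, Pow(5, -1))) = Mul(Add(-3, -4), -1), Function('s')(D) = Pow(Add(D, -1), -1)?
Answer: -19480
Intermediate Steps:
Function('s')(D) = Pow(Add(-1, D), -1)
U = 20 (U = Add(-15, Mul(5, Mul(Add(-3, -4), -1))) = Add(-15, Mul(5, Mul(-7, -1))) = Add(-15, Mul(5, 7)) = Add(-15, 35) = 20)
Function('u')(l) = Pow(l, 2)
Function('Y')(t, y) = 400 (Function('Y')(t, y) = Pow(20, 2) = 400)
Add(Mul(140, -142), Function('Y')(1, Function('s')(5))) = Add(Mul(140, -142), 400) = Add(-19880, 400) = -19480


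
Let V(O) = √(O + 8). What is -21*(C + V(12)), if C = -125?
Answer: 2625 - 42*√5 ≈ 2531.1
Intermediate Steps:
V(O) = √(8 + O)
-21*(C + V(12)) = -21*(-125 + √(8 + 12)) = -21*(-125 + √20) = -21*(-125 + 2*√5) = 2625 - 42*√5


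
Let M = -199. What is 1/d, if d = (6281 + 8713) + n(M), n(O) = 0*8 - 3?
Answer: 1/14991 ≈ 6.6707e-5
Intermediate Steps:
n(O) = -3 (n(O) = 0 - 3 = -3)
d = 14991 (d = (6281 + 8713) - 3 = 14994 - 3 = 14991)
1/d = 1/14991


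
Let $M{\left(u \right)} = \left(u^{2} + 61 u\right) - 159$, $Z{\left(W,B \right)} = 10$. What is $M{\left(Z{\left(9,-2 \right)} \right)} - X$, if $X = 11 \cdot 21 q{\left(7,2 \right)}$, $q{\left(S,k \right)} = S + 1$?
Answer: $-1297$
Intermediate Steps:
$q{\left(S,k \right)} = 1 + S$
$M{\left(u \right)} = -159 + u^{2} + 61 u$
$X = 1848$ ($X = 11 \cdot 21 \left(1 + 7\right) = 231 \cdot 8 = 1848$)
$M{\left(Z{\left(9,-2 \right)} \right)} - X = \left(-159 + 10^{2} + 61 \cdot 10\right) - 1848 = \left(-159 + 100 + 610\right) - 1848 = 551 - 1848 = -1297$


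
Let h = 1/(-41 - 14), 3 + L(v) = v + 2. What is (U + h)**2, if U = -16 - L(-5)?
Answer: 303601/3025 ≈ 100.36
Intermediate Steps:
L(v) = -1 + v (L(v) = -3 + (v + 2) = -3 + (2 + v) = -1 + v)
U = -10 (U = -16 - (-1 - 5) = -16 - 1*(-6) = -16 + 6 = -10)
h = -1/55 (h = 1/(-55) = -1/55 ≈ -0.018182)
(U + h)**2 = (-10 - 1/55)**2 = (-551/55)**2 = 303601/3025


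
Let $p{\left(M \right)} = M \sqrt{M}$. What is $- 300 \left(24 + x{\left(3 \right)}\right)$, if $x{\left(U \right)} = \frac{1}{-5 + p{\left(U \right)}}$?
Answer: $-7950 - 450 \sqrt{3} \approx -8729.4$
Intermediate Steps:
$p{\left(M \right)} = M^{\frac{3}{2}}$
$x{\left(U \right)} = \frac{1}{-5 + U^{\frac{3}{2}}}$
$- 300 \left(24 + x{\left(3 \right)}\right) = - 300 \left(24 + \frac{1}{-5 + 3^{\frac{3}{2}}}\right) = - 300 \left(24 + \frac{1}{-5 + 3 \sqrt{3}}\right) = -7200 - \frac{300}{-5 + 3 \sqrt{3}}$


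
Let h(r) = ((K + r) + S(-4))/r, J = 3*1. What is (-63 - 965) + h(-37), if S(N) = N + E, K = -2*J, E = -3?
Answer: -37986/37 ≈ -1026.6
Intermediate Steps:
J = 3
K = -6 (K = -2*3 = -6)
S(N) = -3 + N (S(N) = N - 3 = -3 + N)
h(r) = (-13 + r)/r (h(r) = ((-6 + r) + (-3 - 4))/r = ((-6 + r) - 7)/r = (-13 + r)/r)
(-63 - 965) + h(-37) = (-63 - 965) + (-13 - 37)/(-37) = -1028 - 1/37*(-50) = -1028 + 50/37 = -37986/37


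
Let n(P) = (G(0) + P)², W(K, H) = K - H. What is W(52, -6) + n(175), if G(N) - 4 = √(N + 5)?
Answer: 32104 + 358*√5 ≈ 32905.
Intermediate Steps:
G(N) = 4 + √(5 + N) (G(N) = 4 + √(N + 5) = 4 + √(5 + N))
n(P) = (4 + P + √5)² (n(P) = ((4 + √(5 + 0)) + P)² = ((4 + √5) + P)² = (4 + P + √5)²)
W(52, -6) + n(175) = (52 - 1*(-6)) + (4 + 175 + √5)² = (52 + 6) + (179 + √5)² = 58 + (179 + √5)²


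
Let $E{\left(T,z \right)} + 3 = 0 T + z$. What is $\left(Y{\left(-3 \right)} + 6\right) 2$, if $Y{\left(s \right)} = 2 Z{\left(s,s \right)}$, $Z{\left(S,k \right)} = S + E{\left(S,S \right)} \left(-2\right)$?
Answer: $48$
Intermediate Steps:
$E{\left(T,z \right)} = -3 + z$ ($E{\left(T,z \right)} = -3 + \left(0 T + z\right) = -3 + \left(0 + z\right) = -3 + z$)
$Z{\left(S,k \right)} = 6 - S$ ($Z{\left(S,k \right)} = S + \left(-3 + S\right) \left(-2\right) = S - \left(-6 + 2 S\right) = 6 - S$)
$Y{\left(s \right)} = 12 - 2 s$ ($Y{\left(s \right)} = 2 \left(6 - s\right) = 12 - 2 s$)
$\left(Y{\left(-3 \right)} + 6\right) 2 = \left(\left(12 - -6\right) + 6\right) 2 = \left(\left(12 + 6\right) + 6\right) 2 = \left(18 + 6\right) 2 = 24 \cdot 2 = 48$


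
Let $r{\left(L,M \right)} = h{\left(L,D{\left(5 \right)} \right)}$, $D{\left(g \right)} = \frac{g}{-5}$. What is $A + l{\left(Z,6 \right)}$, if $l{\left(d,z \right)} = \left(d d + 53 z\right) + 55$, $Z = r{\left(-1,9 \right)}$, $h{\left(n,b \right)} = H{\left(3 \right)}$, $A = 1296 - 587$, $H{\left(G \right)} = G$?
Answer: $1091$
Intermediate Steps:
$A = 709$
$D{\left(g \right)} = - \frac{g}{5}$ ($D{\left(g \right)} = g \left(- \frac{1}{5}\right) = - \frac{g}{5}$)
$h{\left(n,b \right)} = 3$
$r{\left(L,M \right)} = 3$
$Z = 3$
$l{\left(d,z \right)} = 55 + d^{2} + 53 z$ ($l{\left(d,z \right)} = \left(d^{2} + 53 z\right) + 55 = 55 + d^{2} + 53 z$)
$A + l{\left(Z,6 \right)} = 709 + \left(55 + 3^{2} + 53 \cdot 6\right) = 709 + \left(55 + 9 + 318\right) = 709 + 382 = 1091$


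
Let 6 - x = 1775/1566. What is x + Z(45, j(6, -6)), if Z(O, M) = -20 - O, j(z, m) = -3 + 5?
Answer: -94169/1566 ≈ -60.133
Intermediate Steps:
j(z, m) = 2
x = 7621/1566 (x = 6 - 1775/1566 = 7621/1566 ≈ 4.8665)
x + Z(45, j(6, -6)) = 7621/1566 + (-20 - 1*45) = 7621/1566 + (-20 - 45) = 7621/1566 - 65 = -94169/1566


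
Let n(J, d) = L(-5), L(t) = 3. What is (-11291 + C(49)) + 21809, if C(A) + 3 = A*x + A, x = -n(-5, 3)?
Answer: 10417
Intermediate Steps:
n(J, d) = 3
x = -3 (x = -1*3 = -3)
C(A) = -3 - 2*A (C(A) = -3 + (A*(-3) + A) = -3 + (-3*A + A) = -3 - 2*A)
(-11291 + C(49)) + 21809 = (-11291 + (-3 - 2*49)) + 21809 = (-11291 + (-3 - 98)) + 21809 = (-11291 - 101) + 21809 = -11392 + 21809 = 10417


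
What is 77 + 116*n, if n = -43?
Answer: -4911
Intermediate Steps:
77 + 116*n = 77 + 116*(-43) = 77 - 4988 = -4911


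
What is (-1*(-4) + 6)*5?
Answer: 50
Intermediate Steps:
(-1*(-4) + 6)*5 = (4 + 6)*5 = 10*5 = 50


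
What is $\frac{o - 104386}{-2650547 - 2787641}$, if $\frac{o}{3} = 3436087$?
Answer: $- \frac{10203875}{5438188} \approx -1.8763$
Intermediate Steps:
$o = 10308261$ ($o = 3 \cdot 3436087 = 10308261$)
$\frac{o - 104386}{-2650547 - 2787641} = \frac{10308261 - 104386}{-2650547 - 2787641} = \frac{10203875}{-5438188} = 10203875 \left(- \frac{1}{5438188}\right) = - \frac{10203875}{5438188}$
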